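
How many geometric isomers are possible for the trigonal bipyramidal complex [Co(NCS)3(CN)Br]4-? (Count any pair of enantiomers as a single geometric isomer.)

In a trigonal bipyramid the two axial positions differ from the three equatorial ones.
Working through the distinct placements yields 4 geometric isomers: CN axial, Br axial; CN equatorial, Br axial; CN axial, Br equatorial; CN equatorial, Br equatorial.

4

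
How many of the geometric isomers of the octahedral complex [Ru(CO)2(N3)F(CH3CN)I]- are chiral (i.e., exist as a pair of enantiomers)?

6

An octahedron has six vertices in three trans pairs; every non-trans pair is cis.
Exhaustive case analysis gives 9 geometric isomers.
Of these, 6 lack any improper symmetry element and so occur as enantiomeric pairs, giving 9 + 6 = 15 stereoisomers in total.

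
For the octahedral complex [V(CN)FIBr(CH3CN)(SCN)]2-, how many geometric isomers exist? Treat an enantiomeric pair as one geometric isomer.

15

Exhaustive case analysis gives 15 geometric isomers.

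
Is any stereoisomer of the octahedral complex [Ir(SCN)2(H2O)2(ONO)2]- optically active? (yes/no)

The six octahedral sites form three mutually perpendicular trans pairs.
There are 5 geometric isomers: SCN trans, H2O trans, ONO trans; SCN cis, H2O trans, ONO cis; SCN trans, H2O cis, ONO cis; SCN cis, H2O cis, ONO cis (chiral); SCN cis, H2O cis, ONO trans.
One of these lacks any improper symmetry element and so occurs as an enantiomeric pair, giving 5 + 1 = 6 stereoisomers in total.

yes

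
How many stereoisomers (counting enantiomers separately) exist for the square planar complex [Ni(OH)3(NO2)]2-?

1

In a square planar complex each vertex has one trans partner and two cis neighbours.
Only one geometric arrangement is possible.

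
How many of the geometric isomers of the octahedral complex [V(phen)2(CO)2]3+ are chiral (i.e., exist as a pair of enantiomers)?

1

Each phen is bidentate and must span two cis positions.
The distinct arrangements are (2 in all): CO trans; CO cis (chiral).
One of these lacks any improper symmetry element and so occurs as an enantiomeric pair, giving 2 + 1 = 3 stereoisomers in total.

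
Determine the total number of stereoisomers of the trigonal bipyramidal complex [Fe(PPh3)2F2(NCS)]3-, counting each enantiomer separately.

6

In a trigonal bipyramid the two axial positions differ from the three equatorial ones.
Placing the ligands in turn and identifying arrangements related by rotation or reflection leaves 5 distinct geometric isomers.
One of these lacks any improper symmetry element and so occurs as an enantiomeric pair, giving 5 + 1 = 6 stereoisomers in total.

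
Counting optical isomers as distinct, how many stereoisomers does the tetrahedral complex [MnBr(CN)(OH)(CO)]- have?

In a tetrahedral complex all four positions are equivalent and every pair of ligands is adjacent — there is no cis/trans distinction.
Only one geometric arrangement is possible; it has no improper symmetry element, so it exists as a pair of enantiomers (2 stereoisomers).

2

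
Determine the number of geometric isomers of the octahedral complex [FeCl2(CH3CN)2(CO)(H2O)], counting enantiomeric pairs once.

6

In an octahedral complex each vertex has one trans partner and four cis neighbours.
The distinct arrangements are (6 in all): Cl cis, CH3CN trans; Cl trans, CH3CN trans; Cl cis, CH3CN cis (3 arrangements, 2 chiral); Cl trans, CH3CN cis.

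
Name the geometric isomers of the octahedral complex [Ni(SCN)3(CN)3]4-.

The six octahedral sites form three mutually perpendicular trans pairs.
Systematic placement gives 2 geometric isomers: SCN mer; SCN fac.

fac and mer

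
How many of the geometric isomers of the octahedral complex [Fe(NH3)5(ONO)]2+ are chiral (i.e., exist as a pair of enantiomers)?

0

An octahedron has six vertices in three trans pairs; every non-trans pair is cis.
Only one geometric arrangement is possible.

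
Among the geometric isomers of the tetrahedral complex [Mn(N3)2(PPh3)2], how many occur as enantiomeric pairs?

0

All four vertices of a tetrahedron are equivalent and mutually adjacent, so cis/trans isomerism cannot arise.
Only one geometric arrangement is possible.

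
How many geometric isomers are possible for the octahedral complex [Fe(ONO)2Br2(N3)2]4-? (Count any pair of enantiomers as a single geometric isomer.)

5

In an octahedral complex each vertex has one trans partner and four cis neighbours.
The distinct arrangements are (5 in all): ONO trans, Br trans, N3 trans; ONO cis, Br trans, N3 cis; ONO trans, Br cis, N3 cis; ONO cis, Br cis, N3 cis (chiral); ONO cis, Br cis, N3 trans.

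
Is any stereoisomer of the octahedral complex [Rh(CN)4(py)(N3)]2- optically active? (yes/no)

An octahedron has six vertices in three trans pairs; every non-trans pair is cis.
Working through the distinct placements yields 2 geometric isomers: py and N3 mutually trans; py and N3 mutually cis.
Each arrangement has an internal mirror plane or centre of symmetry, so none is chiral.

no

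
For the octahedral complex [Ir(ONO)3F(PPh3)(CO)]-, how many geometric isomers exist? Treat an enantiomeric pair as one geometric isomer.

4

In an octahedral complex each vertex has one trans partner and four cis neighbours.
There are 4 geometric isomers: ONO mer (3 arrangements); ONO fac (chiral).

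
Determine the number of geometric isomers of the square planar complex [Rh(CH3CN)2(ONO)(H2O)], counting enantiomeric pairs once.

2

Working through the distinct placements yields 2 geometric isomers: CH3CN cis; CH3CN trans.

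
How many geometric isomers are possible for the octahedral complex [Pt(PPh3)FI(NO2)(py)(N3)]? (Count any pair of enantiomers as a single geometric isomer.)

Exhaustive case analysis gives 15 geometric isomers.

15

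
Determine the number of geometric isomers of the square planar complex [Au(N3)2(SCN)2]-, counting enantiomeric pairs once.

2

The distinct arrangements are (2 in all): N3 cis; N3 trans.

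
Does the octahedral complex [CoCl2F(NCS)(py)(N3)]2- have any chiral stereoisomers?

An octahedron has six vertices in three trans pairs; every non-trans pair is cis.
Exhaustive case analysis gives 9 geometric isomers.
Of these, 6 lack any improper symmetry element and so occur as enantiomeric pairs, giving 9 + 6 = 15 stereoisomers in total.

yes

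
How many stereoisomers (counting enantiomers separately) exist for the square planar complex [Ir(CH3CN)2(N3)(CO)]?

In a square planar complex each vertex has one trans partner and two cis neighbours.
Working through the distinct placements yields 2 geometric isomers: CH3CN cis; CH3CN trans.
Each arrangement has an internal mirror plane or centre of symmetry, so none is chiral.

2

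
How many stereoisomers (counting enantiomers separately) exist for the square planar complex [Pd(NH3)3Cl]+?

1

In a square planar complex each vertex has one trans partner and two cis neighbours.
Only one geometric arrangement is possible.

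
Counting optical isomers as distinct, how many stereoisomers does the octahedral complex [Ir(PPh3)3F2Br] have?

3

Working through the distinct placements yields 3 geometric isomers: PPh3 mer, F cis; PPh3 mer, F trans; PPh3 fac, F cis.
Each arrangement has an internal mirror plane or centre of symmetry, so none is chiral.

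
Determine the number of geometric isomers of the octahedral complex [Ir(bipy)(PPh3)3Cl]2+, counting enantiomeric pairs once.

2

The six octahedral sites form three mutually perpendicular trans pairs.
Each bipy is bidentate and must span two cis positions.
Working through the distinct placements yields 2 geometric isomers: PPh3 fac; PPh3 mer.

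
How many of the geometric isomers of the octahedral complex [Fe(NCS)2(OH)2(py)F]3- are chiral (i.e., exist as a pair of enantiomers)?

2

An octahedron has six vertices in three trans pairs; every non-trans pair is cis.
Working through the distinct placements yields 6 geometric isomers: NCS cis, OH cis (3 arrangements, 2 chiral); NCS cis, OH trans; NCS trans, OH cis; NCS trans, OH trans.
Of these, 2 lack any improper symmetry element and so occur as enantiomeric pairs, giving 6 + 2 = 8 stereoisomers in total.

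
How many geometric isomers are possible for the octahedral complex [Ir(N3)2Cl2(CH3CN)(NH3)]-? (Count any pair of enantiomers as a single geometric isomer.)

6

The six octahedral sites form three mutually perpendicular trans pairs.
Working through the distinct placements yields 6 geometric isomers: N3 cis, Cl cis (3 arrangements, 2 chiral); N3 trans, Cl cis; N3 cis, Cl trans; N3 trans, Cl trans.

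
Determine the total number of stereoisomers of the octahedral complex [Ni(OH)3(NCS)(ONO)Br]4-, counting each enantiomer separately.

5

In an octahedral complex each vertex has one trans partner and four cis neighbours.
Working through the distinct placements yields 4 geometric isomers: OH mer (3 arrangements); OH fac (chiral).
One of these lacks any improper symmetry element and so occurs as an enantiomeric pair, giving 4 + 1 = 5 stereoisomers in total.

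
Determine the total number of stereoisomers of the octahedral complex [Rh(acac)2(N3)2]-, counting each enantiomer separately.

The six octahedral sites form three mutually perpendicular trans pairs.
Each acac is bidentate and must span two cis positions.
Systematic placement gives 2 geometric isomers: N3 trans; N3 cis (chiral).
One of these lacks any improper symmetry element and so occurs as an enantiomeric pair, giving 2 + 1 = 3 stereoisomers in total.

3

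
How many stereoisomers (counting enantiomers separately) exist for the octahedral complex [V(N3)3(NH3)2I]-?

In an octahedral complex each vertex has one trans partner and four cis neighbours.
There are 3 geometric isomers: N3 mer, NH3 trans; N3 fac, NH3 cis; N3 mer, NH3 cis.
Each arrangement has an internal mirror plane or centre of symmetry, so none is chiral.

3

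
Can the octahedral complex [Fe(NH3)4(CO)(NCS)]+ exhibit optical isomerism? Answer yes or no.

The six octahedral sites form three mutually perpendicular trans pairs.
Working through the distinct placements yields 2 geometric isomers: CO and NCS mutually trans; CO and NCS mutually cis.
Each arrangement has an internal mirror plane or centre of symmetry, so none is chiral.

no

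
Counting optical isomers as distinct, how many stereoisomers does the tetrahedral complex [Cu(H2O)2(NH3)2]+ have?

1

All four vertices of a tetrahedron are equivalent and mutually adjacent, so cis/trans isomerism cannot arise.
Only one geometric arrangement is possible.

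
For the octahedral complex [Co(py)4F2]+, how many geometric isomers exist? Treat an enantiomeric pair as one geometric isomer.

2

An octahedron has six vertices in three trans pairs; every non-trans pair is cis.
Working through the distinct placements yields 2 geometric isomers: F trans; F cis.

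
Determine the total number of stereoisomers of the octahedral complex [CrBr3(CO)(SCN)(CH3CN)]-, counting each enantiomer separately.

Systematic placement gives 4 geometric isomers: Br mer (3 arrangements); Br fac (chiral).
One of these lacks any improper symmetry element and so occurs as an enantiomeric pair, giving 4 + 1 = 5 stereoisomers in total.

5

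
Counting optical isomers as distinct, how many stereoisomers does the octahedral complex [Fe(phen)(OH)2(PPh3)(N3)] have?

In an octahedral complex each vertex has one trans partner and four cis neighbours.
Each phen is bidentate and must span two cis positions.
There are 4 geometric isomers: OH cis (3 arrangements, 2 chiral); OH trans.
Of these, 2 lack any improper symmetry element and so occur as enantiomeric pairs, giving 4 + 2 = 6 stereoisomers in total.

6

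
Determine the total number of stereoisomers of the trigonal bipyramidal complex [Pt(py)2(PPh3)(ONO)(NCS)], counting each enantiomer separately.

10

A trigonal bipyramid has two axial and three equatorial sites, which are chemically inequivalent.
Placing the ligands in turn and identifying arrangements related by rotation or reflection leaves 7 distinct geometric isomers.
Of these, 3 lack any improper symmetry element and so occur as enantiomeric pairs, giving 7 + 3 = 10 stereoisomers in total.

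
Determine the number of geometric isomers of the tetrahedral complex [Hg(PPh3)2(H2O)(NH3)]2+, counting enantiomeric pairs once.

All four vertices of a tetrahedron are equivalent and mutually adjacent, so cis/trans isomerism cannot arise.
Only one geometric arrangement is possible.

1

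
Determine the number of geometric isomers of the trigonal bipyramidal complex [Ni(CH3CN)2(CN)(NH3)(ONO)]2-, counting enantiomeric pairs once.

7

In a trigonal bipyramid the two axial positions differ from the three equatorial ones.
Exhaustive case analysis gives 7 geometric isomers.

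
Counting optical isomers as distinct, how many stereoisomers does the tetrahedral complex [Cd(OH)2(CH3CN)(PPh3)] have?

Only one geometric arrangement is possible.

1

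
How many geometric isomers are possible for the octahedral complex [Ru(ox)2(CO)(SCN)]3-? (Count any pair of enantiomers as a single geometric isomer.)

The six octahedral sites form three mutually perpendicular trans pairs.
Each ox is bidentate and must span two cis positions.
Working through the distinct placements yields 2 geometric isomers: CO and SCN mutually trans; CO and SCN mutually cis (chiral).

2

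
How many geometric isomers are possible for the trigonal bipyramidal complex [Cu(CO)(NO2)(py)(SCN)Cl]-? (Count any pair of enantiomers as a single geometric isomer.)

A trigonal bipyramid has two axial and three equatorial sites, which are chemically inequivalent.
Exhaustive case analysis gives 10 geometric isomers.

10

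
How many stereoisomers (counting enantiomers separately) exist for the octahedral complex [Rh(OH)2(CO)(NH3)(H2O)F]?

15

Exhaustive case analysis gives 9 geometric isomers.
Of these, 6 lack any improper symmetry element and so occur as enantiomeric pairs, giving 9 + 6 = 15 stereoisomers in total.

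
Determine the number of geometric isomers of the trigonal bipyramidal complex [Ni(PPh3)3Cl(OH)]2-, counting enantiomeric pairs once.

4

In a trigonal bipyramid the two axial positions differ from the three equatorial ones.
The distinct arrangements are (4 in all): Cl axial, OH axial; Cl axial, OH equatorial; Cl equatorial, OH axial; Cl equatorial, OH equatorial.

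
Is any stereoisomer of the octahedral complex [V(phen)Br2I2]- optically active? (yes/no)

yes

In an octahedral complex each vertex has one trans partner and four cis neighbours.
Each phen is bidentate and must span two cis positions.
Working through the distinct placements yields 3 geometric isomers: Br trans, I cis; Br cis, I cis (chiral); Br cis, I trans.
One of these lacks any improper symmetry element and so occurs as an enantiomeric pair, giving 3 + 1 = 4 stereoisomers in total.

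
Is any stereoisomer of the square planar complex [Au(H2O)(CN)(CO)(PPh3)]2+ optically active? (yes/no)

In a square planar complex each vertex has one trans partner and two cis neighbours.
There are 3 geometric isomers: (CN/H2O trans, CO/PPh3 trans); (CN/PPh3 trans, CO/H2O trans); (CN/CO trans, H2O/PPh3 trans).
Each arrangement has an internal mirror plane or centre of symmetry, so none is chiral.

no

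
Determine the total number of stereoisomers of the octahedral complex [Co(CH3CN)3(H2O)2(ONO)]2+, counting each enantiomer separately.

In an octahedral complex each vertex has one trans partner and four cis neighbours.
The distinct arrangements are (3 in all): CH3CN mer, H2O cis; CH3CN mer, H2O trans; CH3CN fac, H2O cis.
Each arrangement has an internal mirror plane or centre of symmetry, so none is chiral.

3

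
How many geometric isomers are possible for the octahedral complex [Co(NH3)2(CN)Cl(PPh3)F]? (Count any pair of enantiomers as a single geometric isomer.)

Systematic enumeration (placing each ligand type in turn and discarding arrangements equivalent by rotation or reflection) gives 9 geometric isomers.

9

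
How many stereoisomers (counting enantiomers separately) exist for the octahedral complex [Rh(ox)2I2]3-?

3

The six octahedral sites form three mutually perpendicular trans pairs.
Each ox is bidentate and must span two cis positions.
The distinct arrangements are (2 in all): I trans; I cis (chiral).
One of these lacks any improper symmetry element and so occurs as an enantiomeric pair, giving 2 + 1 = 3 stereoisomers in total.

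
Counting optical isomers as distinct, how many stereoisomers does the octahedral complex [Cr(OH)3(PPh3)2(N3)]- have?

3

There are 3 geometric isomers: OH mer, PPh3 trans; OH fac, PPh3 cis; OH mer, PPh3 cis.
Each arrangement has an internal mirror plane or centre of symmetry, so none is chiral.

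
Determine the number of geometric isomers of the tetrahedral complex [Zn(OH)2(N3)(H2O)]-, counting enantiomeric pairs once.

1

In a tetrahedral complex all four positions are equivalent and every pair of ligands is adjacent — there is no cis/trans distinction.
Only one geometric arrangement is possible.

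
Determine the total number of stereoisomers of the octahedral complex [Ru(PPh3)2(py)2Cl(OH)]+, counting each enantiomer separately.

The distinct arrangements are (6 in all): PPh3 trans, py trans; PPh3 cis, py cis (3 arrangements, 2 chiral); PPh3 cis, py trans; PPh3 trans, py cis.
Of these, 2 lack any improper symmetry element and so occur as enantiomeric pairs, giving 6 + 2 = 8 stereoisomers in total.

8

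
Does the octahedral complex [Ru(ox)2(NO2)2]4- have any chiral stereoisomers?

yes

An octahedron has six vertices in three trans pairs; every non-trans pair is cis.
Each ox is bidentate and must span two cis positions.
The distinct arrangements are (2 in all): NO2 trans; NO2 cis (chiral).
One of these lacks any improper symmetry element and so occurs as an enantiomeric pair, giving 2 + 1 = 3 stereoisomers in total.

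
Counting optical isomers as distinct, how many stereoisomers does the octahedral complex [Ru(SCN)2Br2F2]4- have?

6

The six octahedral sites form three mutually perpendicular trans pairs.
Working through the distinct placements yields 5 geometric isomers: SCN trans, Br trans, F trans; SCN cis, Br trans, F cis; SCN trans, Br cis, F cis; SCN cis, Br cis, F cis (chiral); SCN cis, Br cis, F trans.
One of these lacks any improper symmetry element and so occurs as an enantiomeric pair, giving 5 + 1 = 6 stereoisomers in total.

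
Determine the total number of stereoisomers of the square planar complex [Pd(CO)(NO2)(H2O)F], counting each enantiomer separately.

3

A square has two trans pairs of vertices; adjacent vertices are cis.
There are 3 geometric isomers: (CO/H2O trans, F/NO2 trans); (CO/NO2 trans, F/H2O trans); (CO/F trans, H2O/NO2 trans).
Each arrangement has an internal mirror plane or centre of symmetry, so none is chiral.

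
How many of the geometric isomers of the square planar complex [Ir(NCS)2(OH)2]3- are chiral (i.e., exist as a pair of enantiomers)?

A square has two trans pairs of vertices; adjacent vertices are cis.
There are 2 geometric isomers: NCS cis; NCS trans.
Each arrangement has an internal mirror plane or centre of symmetry, so none is chiral.

0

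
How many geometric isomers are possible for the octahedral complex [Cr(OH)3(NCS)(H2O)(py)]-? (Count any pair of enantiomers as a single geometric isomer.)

In an octahedral complex each vertex has one trans partner and four cis neighbours.
Working through the distinct placements yields 4 geometric isomers: OH mer (3 arrangements); OH fac (chiral).

4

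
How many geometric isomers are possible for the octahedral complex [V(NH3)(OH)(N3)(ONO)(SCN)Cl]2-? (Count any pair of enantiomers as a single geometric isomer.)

15

Systematic enumeration (placing each ligand type in turn and discarding arrangements equivalent by rotation or reflection) gives 15 geometric isomers.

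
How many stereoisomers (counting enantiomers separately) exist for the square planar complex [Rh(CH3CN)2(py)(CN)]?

In a square planar complex each vertex has one trans partner and two cis neighbours.
The distinct arrangements are (2 in all): CH3CN cis; CH3CN trans.
Each arrangement has an internal mirror plane or centre of symmetry, so none is chiral.

2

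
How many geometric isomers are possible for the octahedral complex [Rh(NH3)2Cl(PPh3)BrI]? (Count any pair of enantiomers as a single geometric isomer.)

Systematic enumeration (placing each ligand type in turn and discarding arrangements equivalent by rotation or reflection) gives 9 geometric isomers.

9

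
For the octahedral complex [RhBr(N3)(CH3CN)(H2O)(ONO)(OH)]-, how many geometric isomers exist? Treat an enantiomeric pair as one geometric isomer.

In an octahedral complex each vertex has one trans partner and four cis neighbours.
Systematic enumeration (placing each ligand type in turn and discarding arrangements equivalent by rotation or reflection) gives 15 geometric isomers.

15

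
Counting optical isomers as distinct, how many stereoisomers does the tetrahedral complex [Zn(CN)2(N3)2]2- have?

1

In a tetrahedral complex all four positions are equivalent and every pair of ligands is adjacent — there is no cis/trans distinction.
Only one geometric arrangement is possible.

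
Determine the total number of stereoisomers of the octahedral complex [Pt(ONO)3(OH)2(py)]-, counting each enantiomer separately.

3

An octahedron has six vertices in three trans pairs; every non-trans pair is cis.
Working through the distinct placements yields 3 geometric isomers: ONO mer, OH trans; ONO fac, OH cis; ONO mer, OH cis.
Each arrangement has an internal mirror plane or centre of symmetry, so none is chiral.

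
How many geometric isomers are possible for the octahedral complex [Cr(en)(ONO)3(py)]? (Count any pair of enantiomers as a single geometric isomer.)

2

An octahedron has six vertices in three trans pairs; every non-trans pair is cis.
Each en is bidentate and must span two cis positions.
Systematic placement gives 2 geometric isomers: ONO mer; ONO fac.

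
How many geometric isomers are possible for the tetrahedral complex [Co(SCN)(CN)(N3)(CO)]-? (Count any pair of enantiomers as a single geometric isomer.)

In a tetrahedral complex all four positions are equivalent and every pair of ligands is adjacent — there is no cis/trans distinction.
Only one geometric arrangement is possible; it has no improper symmetry element, so it exists as a pair of enantiomers (2 stereoisomers).

1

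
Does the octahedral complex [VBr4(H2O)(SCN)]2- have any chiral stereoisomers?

no

In an octahedral complex each vertex has one trans partner and four cis neighbours.
There are 2 geometric isomers: H2O and SCN mutually trans; H2O and SCN mutually cis.
Each arrangement has an internal mirror plane or centre of symmetry, so none is chiral.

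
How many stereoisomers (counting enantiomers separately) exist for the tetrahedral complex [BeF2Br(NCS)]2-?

1

All four vertices of a tetrahedron are equivalent and mutually adjacent, so cis/trans isomerism cannot arise.
Only one geometric arrangement is possible.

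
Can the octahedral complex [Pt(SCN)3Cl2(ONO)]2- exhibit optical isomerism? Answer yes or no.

In an octahedral complex each vertex has one trans partner and four cis neighbours.
Working through the distinct placements yields 3 geometric isomers: SCN mer, Cl trans; SCN mer, Cl cis; SCN fac, Cl cis.
Each arrangement has an internal mirror plane or centre of symmetry, so none is chiral.

no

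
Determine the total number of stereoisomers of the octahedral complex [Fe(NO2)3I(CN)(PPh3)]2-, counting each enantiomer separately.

In an octahedral complex each vertex has one trans partner and four cis neighbours.
The distinct arrangements are (4 in all): NO2 mer (3 arrangements); NO2 fac (chiral).
One of these lacks any improper symmetry element and so occurs as an enantiomeric pair, giving 4 + 1 = 5 stereoisomers in total.

5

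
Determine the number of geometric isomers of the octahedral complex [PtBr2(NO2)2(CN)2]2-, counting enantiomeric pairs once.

5

Working through the distinct placements yields 5 geometric isomers: Br trans, NO2 trans, CN trans; Br trans, NO2 cis, CN cis; Br cis, NO2 trans, CN cis; Br cis, NO2 cis, CN cis (chiral); Br cis, NO2 cis, CN trans.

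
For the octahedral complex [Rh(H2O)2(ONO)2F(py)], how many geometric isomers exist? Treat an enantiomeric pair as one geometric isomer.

6

In an octahedral complex each vertex has one trans partner and four cis neighbours.
There are 6 geometric isomers: H2O cis, ONO cis (3 arrangements, 2 chiral); H2O cis, ONO trans; H2O trans, ONO cis; H2O trans, ONO trans.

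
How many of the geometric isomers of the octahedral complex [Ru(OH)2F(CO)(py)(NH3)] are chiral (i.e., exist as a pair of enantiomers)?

Placing the ligands in turn and identifying arrangements related by rotation or reflection leaves 9 distinct geometric isomers.
Of these, 6 lack any improper symmetry element and so occur as enantiomeric pairs, giving 9 + 6 = 15 stereoisomers in total.

6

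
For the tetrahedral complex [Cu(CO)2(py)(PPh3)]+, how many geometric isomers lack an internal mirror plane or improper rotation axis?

0

All four vertices of a tetrahedron are equivalent and mutually adjacent, so cis/trans isomerism cannot arise.
Only one geometric arrangement is possible.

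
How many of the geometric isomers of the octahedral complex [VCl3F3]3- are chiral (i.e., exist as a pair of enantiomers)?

0

In an octahedral complex each vertex has one trans partner and four cis neighbours.
The distinct arrangements are (2 in all): Cl mer; Cl fac.
Each arrangement has an internal mirror plane or centre of symmetry, so none is chiral.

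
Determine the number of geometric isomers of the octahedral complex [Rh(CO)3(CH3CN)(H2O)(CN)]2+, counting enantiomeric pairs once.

4

In an octahedral complex each vertex has one trans partner and four cis neighbours.
There are 4 geometric isomers: CO mer (3 arrangements); CO fac (chiral).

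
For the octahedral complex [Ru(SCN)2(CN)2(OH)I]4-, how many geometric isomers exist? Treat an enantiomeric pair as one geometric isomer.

In an octahedral complex each vertex has one trans partner and four cis neighbours.
Working through the distinct placements yields 6 geometric isomers: SCN trans, CN trans; SCN cis, CN trans; SCN trans, CN cis; SCN cis, CN cis (3 arrangements, 2 chiral).

6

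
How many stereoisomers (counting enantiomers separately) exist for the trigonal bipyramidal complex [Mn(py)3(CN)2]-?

A trigonal bipyramid has two axial and three equatorial sites, which are chemically inequivalent.
The distinct arrangements are (3 in all): CN both axial; CN one axial, one equatorial; CN both equatorial.
Each arrangement has an internal mirror plane or centre of symmetry, so none is chiral.

3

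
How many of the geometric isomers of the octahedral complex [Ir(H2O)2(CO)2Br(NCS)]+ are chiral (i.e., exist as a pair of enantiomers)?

An octahedron has six vertices in three trans pairs; every non-trans pair is cis.
Working through the distinct placements yields 6 geometric isomers: H2O cis, CO cis (3 arrangements, 2 chiral); H2O trans, CO cis; H2O cis, CO trans; H2O trans, CO trans.
Of these, 2 lack any improper symmetry element and so occur as enantiomeric pairs, giving 6 + 2 = 8 stereoisomers in total.

2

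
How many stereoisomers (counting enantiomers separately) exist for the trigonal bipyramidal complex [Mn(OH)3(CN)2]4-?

In a trigonal bipyramid the two axial positions differ from the three equatorial ones.
Systematic placement gives 3 geometric isomers: CN both axial; CN one axial, one equatorial; CN both equatorial.
Each arrangement has an internal mirror plane or centre of symmetry, so none is chiral.

3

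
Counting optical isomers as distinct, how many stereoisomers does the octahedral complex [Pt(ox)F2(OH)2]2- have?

4

An octahedron has six vertices in three trans pairs; every non-trans pair is cis.
Each ox is bidentate and must span two cis positions.
Systematic placement gives 3 geometric isomers: F trans, OH cis; F cis, OH cis (chiral); F cis, OH trans.
One of these lacks any improper symmetry element and so occurs as an enantiomeric pair, giving 3 + 1 = 4 stereoisomers in total.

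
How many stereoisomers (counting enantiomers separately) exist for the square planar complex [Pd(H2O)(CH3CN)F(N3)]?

3

A square has two trans pairs of vertices; adjacent vertices are cis.
Working through the distinct placements yields 3 geometric isomers: (CH3CN/H2O trans, F/N3 trans); (CH3CN/N3 trans, F/H2O trans); (CH3CN/F trans, H2O/N3 trans).
Each arrangement has an internal mirror plane or centre of symmetry, so none is chiral.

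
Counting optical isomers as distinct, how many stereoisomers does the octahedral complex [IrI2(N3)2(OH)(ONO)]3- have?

8

In an octahedral complex each vertex has one trans partner and four cis neighbours.
Working through the distinct placements yields 6 geometric isomers: I trans, N3 trans; I trans, N3 cis; I cis, N3 cis (3 arrangements, 2 chiral); I cis, N3 trans.
Of these, 2 lack any improper symmetry element and so occur as enantiomeric pairs, giving 6 + 2 = 8 stereoisomers in total.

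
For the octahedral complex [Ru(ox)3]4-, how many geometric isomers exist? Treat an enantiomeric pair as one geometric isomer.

In an octahedral complex each vertex has one trans partner and four cis neighbours.
Each ox is bidentate and must span two cis positions.
Only one geometric arrangement is possible; it has no improper symmetry element, so it exists as a pair of enantiomers (2 stereoisomers).

1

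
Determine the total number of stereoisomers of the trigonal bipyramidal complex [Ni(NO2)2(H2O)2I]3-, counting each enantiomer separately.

6

A trigonal bipyramid has two axial and three equatorial sites, which are chemically inequivalent.
Placing the ligands in turn and identifying arrangements related by rotation or reflection leaves 5 distinct geometric isomers.
One of these lacks any improper symmetry element and so occurs as an enantiomeric pair, giving 5 + 1 = 6 stereoisomers in total.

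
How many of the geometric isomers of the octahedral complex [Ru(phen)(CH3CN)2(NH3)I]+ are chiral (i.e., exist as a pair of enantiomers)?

2

The six octahedral sites form three mutually perpendicular trans pairs.
Each phen is bidentate and must span two cis positions.
Working through the distinct placements yields 4 geometric isomers: CH3CN trans; CH3CN cis (3 arrangements, 2 chiral).
Of these, 2 lack any improper symmetry element and so occur as enantiomeric pairs, giving 4 + 2 = 6 stereoisomers in total.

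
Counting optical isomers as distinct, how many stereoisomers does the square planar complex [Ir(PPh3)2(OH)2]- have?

2

The distinct arrangements are (2 in all): PPh3 cis; PPh3 trans.
Each arrangement has an internal mirror plane or centre of symmetry, so none is chiral.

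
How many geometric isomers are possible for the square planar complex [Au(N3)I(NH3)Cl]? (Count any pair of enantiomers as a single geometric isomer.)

In a square planar complex each vertex has one trans partner and two cis neighbours.
Working through the distinct placements yields 3 geometric isomers: (Cl/N3 trans, I/NH3 trans); (Cl/NH3 trans, I/N3 trans); (Cl/I trans, N3/NH3 trans).

3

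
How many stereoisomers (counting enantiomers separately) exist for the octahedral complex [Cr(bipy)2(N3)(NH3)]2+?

The six octahedral sites form three mutually perpendicular trans pairs.
Each bipy is bidentate and must span two cis positions.
There are 2 geometric isomers: N3 and NH3 mutually trans; N3 and NH3 mutually cis (chiral).
One of these lacks any improper symmetry element and so occurs as an enantiomeric pair, giving 2 + 1 = 3 stereoisomers in total.

3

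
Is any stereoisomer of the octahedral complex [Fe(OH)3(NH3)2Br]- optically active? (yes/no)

no

There are 3 geometric isomers: OH mer, NH3 cis; OH mer, NH3 trans; OH fac, NH3 cis.
Each arrangement has an internal mirror plane or centre of symmetry, so none is chiral.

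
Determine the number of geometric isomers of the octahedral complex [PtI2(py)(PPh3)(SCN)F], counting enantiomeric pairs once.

In an octahedral complex each vertex has one trans partner and four cis neighbours.
Systematic enumeration (placing each ligand type in turn and discarding arrangements equivalent by rotation or reflection) gives 9 geometric isomers.

9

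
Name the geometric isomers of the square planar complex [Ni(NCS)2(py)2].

A square has two trans pairs of vertices; adjacent vertices are cis.
Working through the distinct placements yields 2 geometric isomers: NCS cis; NCS trans.

cis and trans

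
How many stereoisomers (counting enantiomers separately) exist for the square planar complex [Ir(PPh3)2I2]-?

2

In a square planar complex each vertex has one trans partner and two cis neighbours.
Systematic placement gives 2 geometric isomers: PPh3 cis; PPh3 trans.
Each arrangement has an internal mirror plane or centre of symmetry, so none is chiral.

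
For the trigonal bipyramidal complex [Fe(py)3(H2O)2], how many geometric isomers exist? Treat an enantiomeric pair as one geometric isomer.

3

Systematic placement gives 3 geometric isomers: H2O both axial; H2O one axial, one equatorial; H2O both equatorial.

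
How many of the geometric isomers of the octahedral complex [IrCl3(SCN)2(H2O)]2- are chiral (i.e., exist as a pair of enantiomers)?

The six octahedral sites form three mutually perpendicular trans pairs.
Working through the distinct placements yields 3 geometric isomers: Cl mer, SCN trans; Cl mer, SCN cis; Cl fac, SCN cis.
Each arrangement has an internal mirror plane or centre of symmetry, so none is chiral.

0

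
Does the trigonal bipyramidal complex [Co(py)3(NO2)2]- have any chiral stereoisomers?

no

In a trigonal bipyramid the two axial positions differ from the three equatorial ones.
Working through the distinct placements yields 3 geometric isomers: NO2 both axial; NO2 one axial, one equatorial; NO2 both equatorial.
Each arrangement has an internal mirror plane or centre of symmetry, so none is chiral.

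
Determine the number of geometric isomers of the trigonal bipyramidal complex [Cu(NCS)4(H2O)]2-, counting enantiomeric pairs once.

Working through the distinct placements yields 2 geometric isomers: H2O axial; H2O equatorial.

2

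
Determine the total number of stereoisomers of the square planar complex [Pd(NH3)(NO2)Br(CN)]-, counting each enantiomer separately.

3

A square has two trans pairs of vertices; adjacent vertices are cis.
The distinct arrangements are (3 in all): (Br/NH3 trans, CN/NO2 trans); (Br/NO2 trans, CN/NH3 trans); (Br/CN trans, NH3/NO2 trans).
Each arrangement has an internal mirror plane or centre of symmetry, so none is chiral.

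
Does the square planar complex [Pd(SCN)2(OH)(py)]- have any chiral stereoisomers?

no

A square has two trans pairs of vertices; adjacent vertices are cis.
There are 2 geometric isomers: SCN cis; SCN trans.
Each arrangement has an internal mirror plane or centre of symmetry, so none is chiral.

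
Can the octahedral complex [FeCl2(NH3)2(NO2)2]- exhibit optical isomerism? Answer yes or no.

Systematic placement gives 5 geometric isomers: Cl trans, NH3 trans, NO2 trans; Cl trans, NH3 cis, NO2 cis; Cl cis, NH3 cis, NO2 trans; Cl cis, NH3 cis, NO2 cis (chiral); Cl cis, NH3 trans, NO2 cis.
One of these lacks any improper symmetry element and so occurs as an enantiomeric pair, giving 5 + 1 = 6 stereoisomers in total.

yes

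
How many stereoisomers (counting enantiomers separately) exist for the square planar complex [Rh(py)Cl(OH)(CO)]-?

A square has two trans pairs of vertices; adjacent vertices are cis.
The distinct arrangements are (3 in all): (CO/OH trans, Cl/py trans); (CO/py trans, Cl/OH trans); (CO/Cl trans, OH/py trans).
Each arrangement has an internal mirror plane or centre of symmetry, so none is chiral.

3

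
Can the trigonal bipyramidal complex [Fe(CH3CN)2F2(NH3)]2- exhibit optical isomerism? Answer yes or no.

yes

A trigonal bipyramid has two axial and three equatorial sites, which are chemically inequivalent.
Placing the ligands in turn and identifying arrangements related by rotation or reflection leaves 5 distinct geometric isomers.
One of these lacks any improper symmetry element and so occurs as an enantiomeric pair, giving 5 + 1 = 6 stereoisomers in total.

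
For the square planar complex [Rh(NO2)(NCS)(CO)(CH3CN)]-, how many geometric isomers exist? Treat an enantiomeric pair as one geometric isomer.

3

In a square planar complex each vertex has one trans partner and two cis neighbours.
Systematic placement gives 3 geometric isomers: (CH3CN/NCS trans, CO/NO2 trans); (CH3CN/NO2 trans, CO/NCS trans); (CH3CN/CO trans, NCS/NO2 trans).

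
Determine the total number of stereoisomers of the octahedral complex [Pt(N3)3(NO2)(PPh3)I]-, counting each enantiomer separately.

Systematic placement gives 4 geometric isomers: N3 mer (3 arrangements); N3 fac (chiral).
One of these lacks any improper symmetry element and so occurs as an enantiomeric pair, giving 4 + 1 = 5 stereoisomers in total.

5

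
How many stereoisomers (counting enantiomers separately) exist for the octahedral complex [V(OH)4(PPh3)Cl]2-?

Working through the distinct placements yields 2 geometric isomers: PPh3 and Cl mutually cis; PPh3 and Cl mutually trans.
Each arrangement has an internal mirror plane or centre of symmetry, so none is chiral.

2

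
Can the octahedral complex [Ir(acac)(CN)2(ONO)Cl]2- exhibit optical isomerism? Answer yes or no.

yes

Each acac is bidentate and must span two cis positions.
Working through the distinct placements yields 4 geometric isomers: CN trans; CN cis (3 arrangements, 2 chiral).
Of these, 2 lack any improper symmetry element and so occur as enantiomeric pairs, giving 4 + 2 = 6 stereoisomers in total.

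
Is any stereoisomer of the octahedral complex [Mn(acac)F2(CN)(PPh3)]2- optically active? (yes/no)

Each acac is bidentate and must span two cis positions.
Systematic placement gives 4 geometric isomers: F cis (3 arrangements, 2 chiral); F trans.
Of these, 2 lack any improper symmetry element and so occur as enantiomeric pairs, giving 4 + 2 = 6 stereoisomers in total.

yes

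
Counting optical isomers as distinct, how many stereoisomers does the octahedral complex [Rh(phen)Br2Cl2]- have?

4

In an octahedral complex each vertex has one trans partner and four cis neighbours.
Each phen is bidentate and must span two cis positions.
Working through the distinct placements yields 3 geometric isomers: Br trans, Cl cis; Br cis, Cl cis (chiral); Br cis, Cl trans.
One of these lacks any improper symmetry element and so occurs as an enantiomeric pair, giving 3 + 1 = 4 stereoisomers in total.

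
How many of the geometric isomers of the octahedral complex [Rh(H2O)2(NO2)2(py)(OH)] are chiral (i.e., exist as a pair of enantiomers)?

2

An octahedron has six vertices in three trans pairs; every non-trans pair is cis.
Working through the distinct placements yields 6 geometric isomers: H2O trans, NO2 trans; H2O trans, NO2 cis; H2O cis, NO2 cis (3 arrangements, 2 chiral); H2O cis, NO2 trans.
Of these, 2 lack any improper symmetry element and so occur as enantiomeric pairs, giving 6 + 2 = 8 stereoisomers in total.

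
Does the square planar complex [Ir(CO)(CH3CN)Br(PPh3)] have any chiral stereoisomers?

Systematic placement gives 3 geometric isomers: (Br/CO trans, CH3CN/PPh3 trans); (Br/PPh3 trans, CH3CN/CO trans); (Br/CH3CN trans, CO/PPh3 trans).
Each arrangement has an internal mirror plane or centre of symmetry, so none is chiral.

no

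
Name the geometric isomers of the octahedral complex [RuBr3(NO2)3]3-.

fac and mer

An octahedron has six vertices in three trans pairs; every non-trans pair is cis.
Working through the distinct placements yields 2 geometric isomers: Br mer; Br fac.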